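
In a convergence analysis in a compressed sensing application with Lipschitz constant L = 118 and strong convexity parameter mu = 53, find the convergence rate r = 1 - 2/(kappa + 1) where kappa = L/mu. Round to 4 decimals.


Step 1: Compute the condition number.
kappa = L/mu = 118/53 = 2.2264
Step 2: Compute the convergence rate.
r = 1 - 2/(kappa + 1) = 1 - 2*mu/(L + mu) = (L - mu)/(L + mu) = 65/171 = 0.3801


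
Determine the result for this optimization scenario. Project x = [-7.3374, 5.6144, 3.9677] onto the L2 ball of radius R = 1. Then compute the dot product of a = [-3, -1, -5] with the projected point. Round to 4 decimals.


Step 1: Compute ||x|| (intermediates to 6 decimals).
||x|| = sqrt((-7.3374)^2 + 5.6144^2 + 3.9677^2) = 10.054928
Step 2: Project.
Since ||x|| > R, scale = R/||x|| = 1/10.054928 = 0.099454, proj(x) = scale * x
proj(x) = [-0.729734, 0.558375, 0.394604]
Step 3: Dot product.
a^T * proj(x) = -3*(-0.729734) - 1*0.558375 - 5*0.394604 = -0.3422


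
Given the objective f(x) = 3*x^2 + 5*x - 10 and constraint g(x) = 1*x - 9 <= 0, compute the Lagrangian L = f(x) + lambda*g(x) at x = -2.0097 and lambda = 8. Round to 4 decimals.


Step 1: Evaluate f(x).
f(-2.0097) = 3*(-2.0097)^2 + 5*(-2.0097) - 10 = -7.9318
Step 2: Evaluate g(x).
g(-2.0097) = 1*-2.0097 - 9 = -11.0097
Step 3: Compute Lagrangian.
L = -7.9318 + 8*-11.0097 = -96.0094


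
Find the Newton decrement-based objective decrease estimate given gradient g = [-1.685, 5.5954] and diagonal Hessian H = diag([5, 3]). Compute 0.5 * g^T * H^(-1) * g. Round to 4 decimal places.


Step 1: H is diagonal, so H^(-1) * g = [-0.337, 1.8651].
Step 2: g^T H^(-1) g = sum_i g_i^2 / H_ii
  = (-1.685)^2/5 + (5.5954)^2/3
  = 0.5678 + 10.4362 = 11.004
Step 3: Objective decrease = 0.5 * g^T H^(-1) g = 5.502


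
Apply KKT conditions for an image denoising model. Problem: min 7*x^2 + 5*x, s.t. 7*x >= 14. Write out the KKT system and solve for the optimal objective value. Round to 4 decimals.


Step 1: Try lambda = 0 (constraint inactive).
x_unc = -5/(2*7) = -0.3571
Check: 7*-0.3571 = -2.4997 < 14 -- violated!
Step 2: Constraint must be active: 7*x = 14
x* = 14/7 = 2.0
lambda = (2*7*2.0 + 5)/7 = 4.7143
Step 3: Compute optimal value.
f(x*) = 7*2.0^2 + 5*2.0 = 38.0


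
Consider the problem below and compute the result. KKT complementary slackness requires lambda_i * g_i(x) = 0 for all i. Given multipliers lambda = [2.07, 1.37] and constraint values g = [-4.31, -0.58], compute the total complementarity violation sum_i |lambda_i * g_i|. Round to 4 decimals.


KKT complementary slackness check:
lambda_1 * g_1 = 2.07 * -4.31 = -8.9217
lambda_2 * g_2 = 1.37 * -0.58 = -0.7946
Total violation = 8.9217 + 0.7946 = 9.7163


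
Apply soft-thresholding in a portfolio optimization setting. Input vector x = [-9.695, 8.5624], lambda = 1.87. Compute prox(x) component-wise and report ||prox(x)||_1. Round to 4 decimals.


Soft-thresholding with lambda = 1.87:
prox(-9.695) = sign(-9.695)*max(|-9.695| - 1.87, 0) = -7.825
prox(8.5624) = sign(8.5624)*max(|8.5624| - 1.87, 0) = 6.6924
prox(x) = [-7.825, 6.6924]
||prox(x)||_1 = 7.825 + 6.6924 = 14.5174


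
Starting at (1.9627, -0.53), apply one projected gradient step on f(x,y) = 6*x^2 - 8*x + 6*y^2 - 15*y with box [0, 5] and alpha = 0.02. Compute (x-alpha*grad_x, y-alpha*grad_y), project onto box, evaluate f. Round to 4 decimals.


Step 1: Compute gradient at (1.9627, -0.53).
grad_x = 2*6*1.9627 - 8 = 15.5524
grad_y = 2*6*-0.53 - 15 = -21.36
Step 2: Gradient step.
x_raw = 1.9627 - 0.02*15.5524 = 1.6517
y_raw = -0.53 - 0.02*-21.36 = -0.1028
Step 3: Project onto [0, 5].
x_proj = clip(1.6517) = 1.6517
y_proj = clip(-0.1028) = 0.0
Step 4: Evaluate f.
f(1.6517, 0.0) = 3.1545


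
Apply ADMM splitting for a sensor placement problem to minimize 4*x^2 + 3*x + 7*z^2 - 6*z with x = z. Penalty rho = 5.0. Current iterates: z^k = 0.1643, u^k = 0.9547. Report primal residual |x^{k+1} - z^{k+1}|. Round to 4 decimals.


ADMM iteration with rho = 5.0, z^k = 0.1643, u^k = 0.9547
Step 1: x-update.
Minimize 4*x^2 + 3*x + (5.0/2)*(x - 0.1643 + 0.9547)^2
FOC: (2*4 + 5.0)*x = -3 + 5.0*(0.1643 - 0.9547)
x^{k+1} = -0.5348
Step 2: z-update.
Minimize 7*z^2 - 6*z + (5.0/2)*(-0.5348 - z + 0.9547)^2
FOC: (2*7 + 5.0)*z = 6 + 5.0*(-0.5348 + 0.9547)
z^{k+1} = 0.4263
Step 3: u-update.
u^{k+1} = 0.9547 - 0.5348 - 0.4263 = -0.0064
Step 4: Primal residual = |-0.5348 - 0.4263| = 0.9611


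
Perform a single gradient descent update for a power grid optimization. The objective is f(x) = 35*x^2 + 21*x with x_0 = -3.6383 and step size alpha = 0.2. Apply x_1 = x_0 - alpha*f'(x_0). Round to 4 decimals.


We compute the gradient at x_0 and apply the update.
f'(x) = 70*x + 21
f'(-3.6383) = 70*-3.6383 + 21 = -233.681
x_1 = -3.6383 - 0.2*-233.681 = 43.0979


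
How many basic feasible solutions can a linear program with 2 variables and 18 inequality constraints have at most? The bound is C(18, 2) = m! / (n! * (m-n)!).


Each vertex corresponds to some choice of n active constraints out of m, so the number of vertices is at most C(m, n) = m! / (n!(m-n)!).
m = 18, n = 2
Numerator: 18 * 17
Denominator: 2! = 2
C(18, 2) = 153


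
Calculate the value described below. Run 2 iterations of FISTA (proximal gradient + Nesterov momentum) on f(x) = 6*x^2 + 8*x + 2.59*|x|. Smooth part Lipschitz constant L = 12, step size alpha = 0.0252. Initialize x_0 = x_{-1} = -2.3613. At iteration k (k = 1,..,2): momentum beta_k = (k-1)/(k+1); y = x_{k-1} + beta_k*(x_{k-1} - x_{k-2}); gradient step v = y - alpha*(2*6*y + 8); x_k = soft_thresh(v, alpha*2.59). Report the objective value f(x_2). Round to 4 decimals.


FISTA on f(x) = 6*x^2 + 8*x + 2.59*|x|
L = 12, alpha = 0.0252
Iteration 1: beta = 0.0, y = -2.3613 + 0.0*(-2.3613 + 2.3613) = -2.3613
  grad(y) = -20.3356, v = y - alpha*grad = -1.8488
  prox(v) = soft_thresh(-1.8488, 0.0653) = -1.7836
Iteration 2: beta = 0.3333, y = -1.7836 + 0.3333*(-1.7836 + 2.3613) = -1.591
  grad(y) = -11.092, v = y - alpha*grad = -1.3115
  prox(v) = soft_thresh(-1.3115, 0.0653) = -1.2462
f(x_2) = 6*(-1.2462)^2 + 8*(-1.2462) + 2.59*|-1.2462| = 2.5763


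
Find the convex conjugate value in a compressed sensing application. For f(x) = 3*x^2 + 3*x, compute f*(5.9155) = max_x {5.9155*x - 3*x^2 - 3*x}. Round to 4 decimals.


f*(y) = sup_x {y*x - a*x^2 - b*x} = sup_x {(y-b)*x - a*x^2}
FOC: (y - b) - 2a*x = 0 => x* = (y - b)/(2a)
x* = (5.9155 - 3)/(2*3) = 0.4859
f*(5.9155) = (y-b)^2/(4a) = (5.9155 - 3)^2/(4*3)
= 8.5001/12 = 0.7083


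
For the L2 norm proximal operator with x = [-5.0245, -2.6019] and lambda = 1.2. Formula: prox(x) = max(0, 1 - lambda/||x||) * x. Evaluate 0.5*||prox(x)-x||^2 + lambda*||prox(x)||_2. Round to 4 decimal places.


Step 1: Compute ||x||.
||x|| = 5.6582
Step 2: Compute scaling factor.
scale = max(0, 1 - 1.2/5.6582) = 0.7879
Step 3: prox(x) = [-3.9589, -2.0501]
||prox(x)|| = 4.4582
Step 4: Proximal objective.
0.5*||prox-x||^2 = 0.72
lambda*||prox|| = 5.3498
Total = 6.0699


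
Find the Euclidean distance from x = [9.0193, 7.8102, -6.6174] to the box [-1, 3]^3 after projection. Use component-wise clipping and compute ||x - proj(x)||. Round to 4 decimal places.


Project each component onto [-1, 3].
clip(9.0193) = 3.0, clip(7.8102) = 3.0, clip(-6.6174) = -1.0
Projection = [3.0, 3.0, -1.0]
Squared diffs: [36.232, 23.138, 31.5552]
Distance = sqrt(90.9252) = 9.5355


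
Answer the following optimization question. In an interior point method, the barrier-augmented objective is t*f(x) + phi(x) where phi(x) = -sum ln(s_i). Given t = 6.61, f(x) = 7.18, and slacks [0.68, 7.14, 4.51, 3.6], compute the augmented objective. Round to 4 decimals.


Step 1: Compute log-barrier.
ln values: [-0.3857, 1.9657, 1.5063, 1.2809]
phi = -(-0.3857 + 1.9657 + 1.5063 + 1.2809) = -4.3673
Step 2: Compute augmented objective.
t*f(x) = 6.61*7.18 = 47.4598
Total = 47.4598 - 4.3673 = 43.0925


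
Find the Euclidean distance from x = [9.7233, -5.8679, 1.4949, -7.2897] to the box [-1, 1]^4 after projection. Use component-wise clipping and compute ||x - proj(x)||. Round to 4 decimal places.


Project each component onto [-1, 1].
clip(9.7233) = 1.0, clip(-5.8679) = -1.0, clip(1.4949) = 1.0, clip(-7.2897) = -1.0
Projection = [1.0, -1.0, 1.0, -1.0]
Squared diffs: [76.096, 23.6965, 0.2449, 39.5603]
Distance = sqrt(139.5977) = 11.8151


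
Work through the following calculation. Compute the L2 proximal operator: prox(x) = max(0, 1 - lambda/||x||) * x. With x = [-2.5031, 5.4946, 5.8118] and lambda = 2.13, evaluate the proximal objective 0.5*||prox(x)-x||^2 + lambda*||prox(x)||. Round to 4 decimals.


Step 1: Compute ||x||.
||x|| = 8.3805
Step 2: Compute scaling factor.
scale = max(0, 1 - 2.13/8.3805) = 0.7458
Step 3: prox(x) = [-1.8669, 4.0981, 4.3347]
||prox(x)|| = 6.2505
Step 4: Proximal objective.
0.5*||prox-x||^2 = 2.2685
lambda*||prox|| = 13.3136
Total = 15.5821


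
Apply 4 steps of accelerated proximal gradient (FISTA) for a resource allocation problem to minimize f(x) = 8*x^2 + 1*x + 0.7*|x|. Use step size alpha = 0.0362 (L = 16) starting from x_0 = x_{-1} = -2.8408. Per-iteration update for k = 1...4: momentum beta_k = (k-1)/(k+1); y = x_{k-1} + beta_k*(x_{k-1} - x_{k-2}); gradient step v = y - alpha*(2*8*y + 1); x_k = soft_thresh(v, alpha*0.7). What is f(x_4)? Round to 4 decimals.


FISTA on f(x) = 8*x^2 + 1*x + 0.7*|x|
L = 16, alpha = 0.0362
Iteration 1: beta = 0.0, y = -2.8408 + 0.0*(-2.8408 + 2.8408) = -2.8408
  grad(y) = -44.4528, v = y - alpha*grad = -1.2316
  prox(v) = soft_thresh(-1.2316, 0.0253) = -1.2063
Iteration 2: beta = 0.3333, y = -1.2063 + 0.3333*(-1.2063 + 2.8408) = -0.6614
  grad(y) = -9.5828, v = y - alpha*grad = -0.3145
  prox(v) = soft_thresh(-0.3145, 0.0253) = -0.2892
Iteration 3: beta = 0.5, y = -0.2892 + 0.5*(-0.2892 + 1.2063) = 0.1694
  grad(y) = 3.7096, v = y - alpha*grad = 0.0351
  prox(v) = soft_thresh(0.0351, 0.0253) = 0.0097
Iteration 4: beta = 0.6, y = 0.0097 + 0.6*(0.0097 + 0.2892) = 0.1891
  grad(y) = 4.0251, v = y - alpha*grad = 0.0434
  prox(v) = soft_thresh(0.0434, 0.0253) = 0.018
f(x_4) = 8*0.018^2 + 1*0.018 + 0.7*|0.018| = 0.0332


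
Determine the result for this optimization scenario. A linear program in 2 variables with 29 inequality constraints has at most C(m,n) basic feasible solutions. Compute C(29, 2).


Each vertex corresponds to some choice of n active constraints out of m, so the number of vertices is at most C(m, n) = m! / (n!(m-n)!).
m = 29, n = 2
Numerator: 29 * 28
Denominator: 2! = 2
C(29, 2) = 406


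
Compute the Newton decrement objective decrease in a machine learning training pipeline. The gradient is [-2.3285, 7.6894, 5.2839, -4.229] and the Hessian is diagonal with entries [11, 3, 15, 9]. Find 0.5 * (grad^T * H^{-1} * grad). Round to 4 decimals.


Step 1: H is diagonal, so H^(-1) * g = [-0.2117, 2.5631, 0.3523, -0.4699].
Step 2: g^T H^(-1) g = sum_i g_i^2 / H_ii
  = (-2.3285)^2/11 + (7.6894)^2/3 + (5.2839)^2/15 + (-4.229)^2/9
  = 0.4929 + 19.709 + 1.8613 + 1.9872 = 24.0503
Step 3: Objective decrease = 0.5 * g^T H^(-1) g = 12.0252


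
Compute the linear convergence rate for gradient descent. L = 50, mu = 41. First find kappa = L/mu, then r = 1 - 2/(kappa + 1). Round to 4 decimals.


Step 1: Compute the condition number.
kappa = L/mu = 50/41 = 1.2195
Step 2: Compute the convergence rate.
r = 1 - 2/(kappa + 1) = 1 - 2*mu/(L + mu) = (L - mu)/(L + mu) = 9/91 = 0.0989


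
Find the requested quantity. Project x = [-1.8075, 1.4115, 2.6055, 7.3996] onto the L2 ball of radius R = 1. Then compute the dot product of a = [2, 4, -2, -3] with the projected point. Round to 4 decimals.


Step 1: Compute ||x|| (intermediates to 6 decimals).
||x|| = sqrt((-1.8075)^2 + 1.4115^2 + 2.6055^2 + 7.3996^2) = 8.173255
Step 2: Project.
Since ||x|| > R, scale = R/||x|| = 1/8.173255 = 0.12235, proj(x) = scale * x
proj(x) = [-0.221148, 0.172697, 0.318783, 0.905341]
Step 3: Dot product.
a^T * proj(x) = 2*(-0.221148) + 4*0.172697 - 2*0.318783 - 3*0.905341 = -3.1051


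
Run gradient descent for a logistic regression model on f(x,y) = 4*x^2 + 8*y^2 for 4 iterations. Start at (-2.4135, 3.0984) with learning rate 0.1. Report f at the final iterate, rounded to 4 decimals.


Gradient descent on f(x,y) = 4*x^2 + 8*y^2.
Starting point: (-2.4135, 3.0984), alpha = 0.1
Step 1: grad_x = 2*4*-2.4135 = -19.308, grad_y = 2*8*3.0984 = 49.5744
  x_1 = -2.4135 - 0.1*-19.308 = -0.4827
  y_1 = 3.0984 - 0.1*49.5744 = -1.859
Step 2: grad_x = 2*4*-0.4827 = -3.8616, grad_y = 2*8*-1.859 = -29.7446
  x_2 = -0.4827 - 0.1*-3.8616 = -0.0965
  y_2 = -1.859 - 0.1*-29.7446 = 1.1154
Step 3: grad_x = 2*4*-0.0965 = -0.7723, grad_y = 2*8*1.1154 = 17.8468
  x_3 = -0.0965 - 0.1*-0.7723 = -0.0193
  y_3 = 1.1154 - 0.1*17.8468 = -0.6693
Step 4: grad_x = 2*4*-0.0193 = -0.1545, grad_y = 2*8*-0.6693 = -10.7081
  x_4 = -0.0193 - 0.1*-0.1545 = -0.0039
  y_4 = -0.6693 - 0.1*-10.7081 = 0.4016
f(-0.0039, 0.4016) = 4*(-0.0039)^2 + 8*0.4016^2 = 1.29


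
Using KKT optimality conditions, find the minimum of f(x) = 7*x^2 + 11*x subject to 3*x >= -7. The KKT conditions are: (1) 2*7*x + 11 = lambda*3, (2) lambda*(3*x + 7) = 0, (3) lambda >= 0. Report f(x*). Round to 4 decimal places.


Step 1: Try lambda = 0 (constraint inactive).
Stationarity: 2*7*x + 11 = 0
x* = -11/(2*7) = -11/14 = -0.7857 (rounded; the exact value -11/14 is used below)
Check constraint: 3*-0.7857 = -2.3571 >= -7 -- satisfied.
Step 2: Compute optimal value.
f(x*) = 7*(-11/14)^2 + 11*(-11/14) = -4.3214


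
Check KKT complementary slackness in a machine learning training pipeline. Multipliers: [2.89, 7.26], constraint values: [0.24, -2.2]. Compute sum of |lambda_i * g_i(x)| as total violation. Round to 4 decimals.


KKT complementary slackness check:
lambda_1 * g_1 = 2.89 * 0.24 = 0.6936
lambda_2 * g_2 = 7.26 * -2.2 = -15.972
Total violation = 0.6936 + 15.972 = 16.6656


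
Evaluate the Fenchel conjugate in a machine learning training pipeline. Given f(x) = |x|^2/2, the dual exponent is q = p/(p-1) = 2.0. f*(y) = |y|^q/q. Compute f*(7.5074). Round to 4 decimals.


The conjugate exponent q satisfies 1/p + 1/q = 1.
p = 2, so q = 2/(2 - 1) = 2.0
|y|^q = 7.5074^2.0 = 56.3611
f*(7.5074) = 56.3611 / 2.0 = 28.1805


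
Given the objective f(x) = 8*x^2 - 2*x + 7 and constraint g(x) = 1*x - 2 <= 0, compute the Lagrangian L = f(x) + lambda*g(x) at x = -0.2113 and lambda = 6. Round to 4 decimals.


Step 1: Evaluate f(x).
f(-0.2113) = 8*(-0.2113)^2 - 2*(-0.2113) + 7 = 7.7798
Step 2: Evaluate g(x).
g(-0.2113) = 1*-0.2113 - 2 = -2.2113
Step 3: Compute Lagrangian.
L = 7.7798 + 6*-2.2113 = -5.488


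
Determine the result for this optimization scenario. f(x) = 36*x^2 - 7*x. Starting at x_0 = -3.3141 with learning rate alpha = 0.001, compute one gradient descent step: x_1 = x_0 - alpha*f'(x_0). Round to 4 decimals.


We compute the gradient at x_0 and apply the update.
f'(x) = 72*x - 7
f'(-3.3141) = 72*-3.3141 - 7 = -245.6152
x_1 = -3.3141 - 0.001*-245.6152 = -3.0685


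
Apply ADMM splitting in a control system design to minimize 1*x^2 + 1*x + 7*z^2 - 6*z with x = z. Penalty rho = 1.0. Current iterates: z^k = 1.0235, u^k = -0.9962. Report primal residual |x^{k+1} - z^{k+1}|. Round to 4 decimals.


ADMM iteration with rho = 1.0, z^k = 1.0235, u^k = -0.9962
Step 1: x-update.
Minimize 1*x^2 + 1*x + (1.0/2)*(x - 1.0235 - 0.9962)^2
FOC: (2*1 + 1.0)*x = -1 + 1.0*(1.0235 + 0.9962)
x^{k+1} = 0.3399
Step 2: z-update.
Minimize 7*z^2 - 6*z + (1.0/2)*(0.3399 - z - 0.9962)^2
FOC: (2*7 + 1.0)*z = 6 + 1.0*(0.3399 - 0.9962)
z^{k+1} = 0.3562
Step 3: u-update.
u^{k+1} = -0.9962 + 0.3399 - 0.3562 = -1.0125
Step 4: Primal residual = |0.3399 - 0.3562| = 0.0163


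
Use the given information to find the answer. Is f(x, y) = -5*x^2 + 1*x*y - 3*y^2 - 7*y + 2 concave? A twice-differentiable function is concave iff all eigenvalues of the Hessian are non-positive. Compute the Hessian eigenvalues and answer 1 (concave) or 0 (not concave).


The Hessian of f(x,y) = -5*x^2 + 1*x*y - 3*y^2 - 7*y + 2 is:
H = [[-10, 1], [1, -6]]
Trace = -10 - 6 = -16
Determinant = -10*-6 - (1)^2 = 59
Discriminant = (-16)^2 - 4*59 = 20.0
Eigenvalues: lambda_1 = -10.2361, lambda_2 = -5.7639
The function is concave.

1


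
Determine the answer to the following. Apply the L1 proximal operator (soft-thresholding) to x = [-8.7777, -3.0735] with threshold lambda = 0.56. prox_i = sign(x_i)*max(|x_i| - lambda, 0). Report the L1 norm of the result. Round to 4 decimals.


Soft-thresholding with lambda = 0.56:
prox(-8.7777) = sign(-8.7777)*max(|-8.7777| - 0.56, 0) = -8.2177
prox(-3.0735) = sign(-3.0735)*max(|-3.0735| - 0.56, 0) = -2.5135
prox(x) = [-8.2177, -2.5135]
||prox(x)||_1 = 8.2177 + 2.5135 = 10.7312


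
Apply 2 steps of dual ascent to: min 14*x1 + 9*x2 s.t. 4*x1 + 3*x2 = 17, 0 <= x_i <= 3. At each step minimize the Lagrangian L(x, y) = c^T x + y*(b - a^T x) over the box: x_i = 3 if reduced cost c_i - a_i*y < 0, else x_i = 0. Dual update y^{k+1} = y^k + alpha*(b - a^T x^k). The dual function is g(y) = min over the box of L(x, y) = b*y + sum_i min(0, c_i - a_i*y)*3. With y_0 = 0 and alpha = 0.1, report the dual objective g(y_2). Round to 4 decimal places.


Dual ascent for LP: min 14*x1 + 9*x2, 4*x1 + 3*x2 = 17, 0 <= x_i <= 3
Step 1: y^k = 0.0, reduced costs: (14.0, 9.0)
  x^k = (0.0, 0.0), subgradient = b - a^T x = 17.0
  y^{k+1} = 0.0 + 0.1*17.0 = 1.7
Step 2: y^k = 1.7, reduced costs: (7.2, 3.9)
  x^k = (0.0, 0.0), subgradient = b - a^T x = 17.0
  y^{k+1} = 1.7 + 0.1*17.0 = 3.4
Dual objective at y_2 = 3.4: reduced costs (0.4, -1.2), box minimizer x = (0.0, 3.0)
g(y_2) = b*y + (c1 - a1*y)*x1 + (c2 - a2*y)*x2 = 17*3.4 + 0.4*0.0 + (-1.2)*3.0 = 57.8 + 0.0 - 3.6 = 54.2


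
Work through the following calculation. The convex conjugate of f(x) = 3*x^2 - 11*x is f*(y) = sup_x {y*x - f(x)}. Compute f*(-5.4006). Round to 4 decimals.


f*(y) = sup_x {y*x - a*x^2 - b*x} = sup_x {(y-b)*x - a*x^2}
FOC: (y - b) - 2a*x = 0 => x* = (y - b)/(2a)
x* = (-5.4006 + 11)/(2*3) = 0.9332
f*(-5.4006) = (y-b)^2/(4a) = (-5.4006 + 11)^2/(4*3)
= 31.3533/12 = 2.6128


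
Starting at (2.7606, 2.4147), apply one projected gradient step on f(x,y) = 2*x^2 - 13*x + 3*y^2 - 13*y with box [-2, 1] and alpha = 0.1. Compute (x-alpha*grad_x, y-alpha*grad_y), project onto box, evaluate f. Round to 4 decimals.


Step 1: Compute gradient at (2.7606, 2.4147).
grad_x = 2*2*2.7606 - 13 = -1.9576
grad_y = 2*3*2.4147 - 13 = 1.4882
Step 2: Gradient step.
x_raw = 2.7606 - 0.1*-1.9576 = 2.9564
y_raw = 2.4147 - 0.1*1.4882 = 2.2659
Step 3: Project onto [-2, 1].
x_proj = clip(2.9564) = 1.0
y_proj = clip(2.2659) = 1.0
Step 4: Evaluate f.
f(1.0, 1.0) = -21.0


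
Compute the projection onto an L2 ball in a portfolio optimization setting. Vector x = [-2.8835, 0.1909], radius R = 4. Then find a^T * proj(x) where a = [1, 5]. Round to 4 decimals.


Step 1: Compute ||x|| (intermediates to 6 decimals).
||x|| = sqrt((-2.8835)^2 + 0.1909^2) = 2.889812
Step 2: Project.
Since ||x|| <= R, proj = x (no scaling needed).
proj(x) = [-2.8835, 0.1909]
Step 3: Dot product.
a^T * proj(x) = 1*(-2.8835) + 5*0.1909 = -1.929


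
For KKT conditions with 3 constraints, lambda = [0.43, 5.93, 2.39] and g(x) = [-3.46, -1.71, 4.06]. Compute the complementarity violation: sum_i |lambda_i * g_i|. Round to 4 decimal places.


KKT complementary slackness check:
lambda_1 * g_1 = 0.43 * -3.46 = -1.4878
lambda_2 * g_2 = 5.93 * -1.71 = -10.1403
lambda_3 * g_3 = 2.39 * 4.06 = 9.7034
Total violation = 1.4878 + 10.1403 + 9.7034 = 21.3315


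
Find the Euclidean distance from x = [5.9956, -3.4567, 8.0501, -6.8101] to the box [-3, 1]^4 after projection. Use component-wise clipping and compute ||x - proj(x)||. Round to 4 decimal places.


Project each component onto [-3, 1].
clip(5.9956) = 1.0, clip(-3.4567) = -3.0, clip(8.0501) = 1.0, clip(-6.8101) = -3.0
Projection = [1.0, -3.0, 1.0, -3.0]
Squared diffs: [24.956, 0.2086, 49.7039, 14.5169]
Distance = sqrt(89.3854) = 9.4544


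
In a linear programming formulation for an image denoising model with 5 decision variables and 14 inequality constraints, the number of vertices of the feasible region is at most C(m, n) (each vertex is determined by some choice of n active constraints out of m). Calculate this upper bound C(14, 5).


Each vertex corresponds to some choice of n active constraints out of m, so the number of vertices is at most C(m, n) = m! / (n!(m-n)!).
m = 14, n = 5
Numerator: 14 * 13 * 12 * 11 * 10
Denominator: 5! = 120
C(14, 5) = 2002


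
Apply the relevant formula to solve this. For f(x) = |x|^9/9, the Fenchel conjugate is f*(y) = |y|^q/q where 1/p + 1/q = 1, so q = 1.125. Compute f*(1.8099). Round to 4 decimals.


The conjugate exponent q satisfies 1/p + 1/q = 1.
p = 9, so q = 9/(9 - 1) = 1.125
|y|^q = 1.8099^1.125 = 1.9492
f*(1.8099) = 1.9492 / 1.125 = 1.7326


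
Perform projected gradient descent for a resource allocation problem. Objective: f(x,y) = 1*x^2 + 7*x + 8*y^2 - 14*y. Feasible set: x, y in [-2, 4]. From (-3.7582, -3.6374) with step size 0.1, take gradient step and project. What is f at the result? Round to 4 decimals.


Step 1: Compute gradient at (-3.7582, -3.6374).
grad_x = 2*1*-3.7582 + 7 = -0.5164
grad_y = 2*8*-3.6374 - 14 = -72.1984
Step 2: Gradient step.
x_raw = -3.7582 - 0.1*-0.5164 = -3.7066
y_raw = -3.6374 - 0.1*-72.1984 = 3.5824
Step 3: Project onto [-2, 4].
x_proj = clip(-3.7066) = -2.0
y_proj = clip(3.5824) = 3.5824
Step 4: Evaluate f.
f(-2.0, 3.5824) = 42.5169


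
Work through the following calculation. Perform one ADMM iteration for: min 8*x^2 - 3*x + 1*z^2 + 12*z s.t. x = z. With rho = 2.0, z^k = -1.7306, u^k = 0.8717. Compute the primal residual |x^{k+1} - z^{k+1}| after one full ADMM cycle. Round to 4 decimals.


ADMM iteration with rho = 2.0, z^k = -1.7306, u^k = 0.8717
Step 1: x-update.
Minimize 8*x^2 - 3*x + (2.0/2)*(x + 1.7306 + 0.8717)^2
FOC: (2*8 + 2.0)*x = 3 + 2.0*(-1.7306 - 0.8717)
x^{k+1} = -0.1225
Step 2: z-update.
Minimize 1*z^2 + 12*z + (2.0/2)*(-0.1225 - z + 0.8717)^2
FOC: (2*1 + 2.0)*z = -12 + 2.0*(-0.1225 + 0.8717)
z^{k+1} = -2.6254
Step 3: u-update.
u^{k+1} = 0.8717 - 0.1225 + 2.6254 = 3.3746
Step 4: Primal residual = |-0.1225 + 2.6254| = 2.5029


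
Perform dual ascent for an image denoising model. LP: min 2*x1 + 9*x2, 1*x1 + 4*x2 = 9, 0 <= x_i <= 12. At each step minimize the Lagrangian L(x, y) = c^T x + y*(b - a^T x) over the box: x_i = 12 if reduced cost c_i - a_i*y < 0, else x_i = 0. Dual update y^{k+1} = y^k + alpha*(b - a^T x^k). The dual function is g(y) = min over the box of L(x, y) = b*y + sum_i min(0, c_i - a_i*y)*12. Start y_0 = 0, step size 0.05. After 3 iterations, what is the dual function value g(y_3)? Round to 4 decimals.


Dual ascent for LP: min 2*x1 + 9*x2, 1*x1 + 4*x2 = 9, 0 <= x_i <= 12
Step 1: y^k = 0.0, reduced costs: (2.0, 9.0)
  x^k = (0.0, 0.0), subgradient = b - a^T x = 9.0
  y^{k+1} = 0.0 + 0.05*9.0 = 0.45
Step 2: y^k = 0.45, reduced costs: (1.55, 7.2)
  x^k = (0.0, 0.0), subgradient = b - a^T x = 9.0
  y^{k+1} = 0.45 + 0.05*9.0 = 0.9
Step 3: y^k = 0.9, reduced costs: (1.1, 5.4)
  x^k = (0.0, 0.0), subgradient = b - a^T x = 9.0
  y^{k+1} = 0.9 + 0.05*9.0 = 1.35
Dual objective at y_3 = 1.35: reduced costs (0.65, 3.6), box minimizer x = (0.0, 0.0)
g(y_3) = b*y + (c1 - a1*y)*x1 + (c2 - a2*y)*x2 = 9*1.35 + 0.65*0.0 + 3.6*0.0 = 12.15 + 0.0 + 0.0 = 12.15


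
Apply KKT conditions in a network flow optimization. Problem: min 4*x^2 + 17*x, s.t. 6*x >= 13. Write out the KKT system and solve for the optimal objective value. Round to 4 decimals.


Step 1: Try lambda = 0 (constraint inactive).
x_unc = -17/(2*4) = -2.125
Check: 6*-2.125 = -12.75 < 13 -- violated!
Step 2: Constraint must be active: 6*x = 13
x* = 13/6 = 2.1667 (rounded; the exact value 13/6 is used below)
lambda = (2*4*(13/6) + 17)/6 = 5.7222
Step 3: Compute optimal value.
f(x*) = 4*(13/6)^2 + 17*(13/6) = 55.6111


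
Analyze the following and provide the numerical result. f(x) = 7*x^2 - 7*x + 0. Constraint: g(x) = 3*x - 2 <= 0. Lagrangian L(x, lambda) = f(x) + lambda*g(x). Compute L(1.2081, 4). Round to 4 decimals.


Step 1: Evaluate f(x).
f(1.2081) = 7*1.2081^2 - 7*1.2081 + 0 = 1.7598
Step 2: Evaluate g(x).
g(1.2081) = 3*1.2081 - 2 = 1.6243
Step 3: Compute Lagrangian.
L = 1.7598 + 4*1.6243 = 8.257


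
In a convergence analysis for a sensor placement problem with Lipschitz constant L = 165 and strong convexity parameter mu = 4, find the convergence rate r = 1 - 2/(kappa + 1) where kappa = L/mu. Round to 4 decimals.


Step 1: Compute the condition number.
kappa = L/mu = 165/4 = 41.25
Step 2: Compute the convergence rate.
r = 1 - 2/(kappa + 1) = 1 - 2*mu/(L + mu) = (L - mu)/(L + mu) = 161/169 = 0.9527


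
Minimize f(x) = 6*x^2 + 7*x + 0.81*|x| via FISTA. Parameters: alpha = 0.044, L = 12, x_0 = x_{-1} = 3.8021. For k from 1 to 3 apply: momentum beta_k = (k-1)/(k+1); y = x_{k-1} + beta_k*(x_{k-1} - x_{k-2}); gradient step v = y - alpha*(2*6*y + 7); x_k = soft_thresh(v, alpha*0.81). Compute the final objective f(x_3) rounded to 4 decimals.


FISTA on f(x) = 6*x^2 + 7*x + 0.81*|x|
L = 12, alpha = 0.044
Iteration 1: beta = 0.0, y = 3.8021 + 0.0*(3.8021 - 3.8021) = 3.8021
  grad(y) = 52.6252, v = y - alpha*grad = 1.4866
  prox(v) = soft_thresh(1.4866, 0.0356) = 1.451
Iteration 2: beta = 0.3333, y = 1.451 + 0.3333*(1.451 - 3.8021) = 0.6672
  grad(y) = 15.0068, v = y - alpha*grad = 0.0069
  prox(v) = soft_thresh(0.0069, 0.0356) = 0.0
Iteration 3: beta = 0.5, y = 0.0 + 0.5*(0.0 - 1.451) = -0.7255
  grad(y) = -1.7057, v = y - alpha*grad = -0.6504
  prox(v) = soft_thresh(-0.6504, 0.0356) = -0.6148
f(x_3) = 6*(-0.6148)^2 + 7*(-0.6148) + 0.81*|-0.6148| = -1.5378


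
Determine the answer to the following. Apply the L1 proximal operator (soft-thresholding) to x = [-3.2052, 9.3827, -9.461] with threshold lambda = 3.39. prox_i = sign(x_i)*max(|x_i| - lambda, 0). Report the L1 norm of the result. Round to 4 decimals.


Soft-thresholding with lambda = 3.39:
prox(-3.2052) = sign(-3.2052)*max(|-3.2052| - 3.39, 0) = 0.0
prox(9.3827) = sign(9.3827)*max(|9.3827| - 3.39, 0) = 5.9927
prox(-9.461) = sign(-9.461)*max(|-9.461| - 3.39, 0) = -6.071
prox(x) = [0.0, 5.9927, -6.071]
||prox(x)||_1 = 0.0 + 5.9927 + 6.071 = 12.0637


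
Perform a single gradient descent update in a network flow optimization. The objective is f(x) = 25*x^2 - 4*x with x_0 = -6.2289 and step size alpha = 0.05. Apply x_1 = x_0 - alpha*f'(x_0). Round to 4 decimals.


We compute the gradient at x_0 and apply the update.
f'(x) = 50*x - 4
f'(-6.2289) = 50*-6.2289 - 4 = -315.445
x_1 = -6.2289 - 0.05*-315.445 = 9.5434


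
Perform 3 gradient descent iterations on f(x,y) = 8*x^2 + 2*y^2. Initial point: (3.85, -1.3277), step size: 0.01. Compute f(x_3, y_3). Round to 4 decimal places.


Gradient descent on f(x,y) = 8*x^2 + 2*y^2.
Starting point: (3.85, -1.3277), alpha = 0.01
Step 1: grad_x = 2*8*3.85 = 61.6, grad_y = 2*2*-1.3277 = -5.3108
  x_1 = 3.85 - 0.01*61.6 = 3.234
  y_1 = -1.3277 - 0.01*-5.3108 = -1.2746
Step 2: grad_x = 2*8*3.234 = 51.744, grad_y = 2*2*-1.2746 = -5.0984
  x_2 = 3.234 - 0.01*51.744 = 2.7166
  y_2 = -1.2746 - 0.01*-5.0984 = -1.2236
Step 3: grad_x = 2*8*2.7166 = 43.465, grad_y = 2*2*-1.2236 = -4.8944
  x_3 = 2.7166 - 0.01*43.465 = 2.2819
  y_3 = -1.2236 - 0.01*-4.8944 = -1.1747
f(2.2819, -1.1747) = 8*2.2819^2 + 2*(-1.1747)^2 = 44.4166


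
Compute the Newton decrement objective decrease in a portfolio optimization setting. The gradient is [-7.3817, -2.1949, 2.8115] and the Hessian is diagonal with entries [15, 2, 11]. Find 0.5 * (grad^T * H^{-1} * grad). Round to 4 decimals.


Step 1: H is diagonal, so H^(-1) * g = [-0.4921, -1.0975, 0.2556].
Step 2: g^T H^(-1) g = sum_i g_i^2 / H_ii
  = (-7.3817)^2/15 + (-2.1949)^2/2 + (2.8115)^2/11
  = 3.6326 + 2.4088 + 0.7186 = 6.76
Step 3: Objective decrease = 0.5 * g^T H^(-1) g = 3.38


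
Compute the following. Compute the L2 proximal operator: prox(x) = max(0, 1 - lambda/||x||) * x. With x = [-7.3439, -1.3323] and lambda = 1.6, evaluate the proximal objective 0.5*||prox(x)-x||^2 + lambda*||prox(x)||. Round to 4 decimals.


Step 1: Compute ||x||.
||x|| = 7.4638
Step 2: Compute scaling factor.
scale = max(0, 1 - 1.6/7.4638) = 0.7856
Step 3: prox(x) = [-5.7696, -1.0467]
||prox(x)|| = 5.8638
Step 4: Proximal objective.
0.5*||prox-x||^2 = 1.28
lambda*||prox|| = 9.3821
Total = 10.662


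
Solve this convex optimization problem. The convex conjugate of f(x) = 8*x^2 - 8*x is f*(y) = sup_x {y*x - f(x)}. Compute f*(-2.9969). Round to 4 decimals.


f*(y) = sup_x {y*x - a*x^2 - b*x} = sup_x {(y-b)*x - a*x^2}
FOC: (y - b) - 2a*x = 0 => x* = (y - b)/(2a)
x* = (-2.9969 + 8)/(2*8) = 0.3127
f*(-2.9969) = (y-b)^2/(4a) = (-2.9969 + 8)^2/(4*8)
= 25.031/32 = 0.7822


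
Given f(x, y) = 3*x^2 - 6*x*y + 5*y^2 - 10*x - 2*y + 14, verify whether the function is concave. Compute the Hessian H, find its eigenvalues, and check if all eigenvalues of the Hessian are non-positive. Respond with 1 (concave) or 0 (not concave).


The Hessian of f(x,y) = 3*x^2 - 6*x*y + 5*y^2 - 10*x - 2*y + 14 is:
H = [[6, -6], [-6, 10]]
Trace = 6 + 10 = 16
Determinant = 6*10 - (-6)^2 = 24
Discriminant = (16)^2 - 4*24 = 160.0
Eigenvalues: lambda_1 = 1.6754, lambda_2 = 14.3246
The function is not concave.

0


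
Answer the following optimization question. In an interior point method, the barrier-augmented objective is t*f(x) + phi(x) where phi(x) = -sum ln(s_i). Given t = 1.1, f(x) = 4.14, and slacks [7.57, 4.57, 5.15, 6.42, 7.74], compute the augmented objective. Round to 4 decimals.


Step 1: Compute log-barrier.
ln values: [2.0242, 1.5195, 1.639, 1.8594, 2.0464]
phi = -(2.0242 + 1.5195 + 1.639 + 1.8594 + 2.0464) = -9.0885
Step 2: Compute augmented objective.
t*f(x) = 1.1*4.14 = 4.554
Total = 4.554 - 9.0885 = -4.5345


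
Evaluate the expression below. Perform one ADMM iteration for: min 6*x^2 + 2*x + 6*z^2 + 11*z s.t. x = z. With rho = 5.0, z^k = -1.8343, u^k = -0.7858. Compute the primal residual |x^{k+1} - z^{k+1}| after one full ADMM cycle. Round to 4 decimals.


ADMM iteration with rho = 5.0, z^k = -1.8343, u^k = -0.7858
Step 1: x-update.
Minimize 6*x^2 + 2*x + (5.0/2)*(x + 1.8343 - 0.7858)^2
FOC: (2*6 + 5.0)*x = -2 + 5.0*(-1.8343 + 0.7858)
x^{k+1} = -0.426
Step 2: z-update.
Minimize 6*z^2 + 11*z + (5.0/2)*(-0.426 - z - 0.7858)^2
FOC: (2*6 + 5.0)*z = -11 + 5.0*(-0.426 - 0.7858)
z^{k+1} = -1.0035
Step 3: u-update.
u^{k+1} = -0.7858 - 0.426 + 1.0035 = -0.2084
Step 4: Primal residual = |-0.426 + 1.0035| = 0.5774


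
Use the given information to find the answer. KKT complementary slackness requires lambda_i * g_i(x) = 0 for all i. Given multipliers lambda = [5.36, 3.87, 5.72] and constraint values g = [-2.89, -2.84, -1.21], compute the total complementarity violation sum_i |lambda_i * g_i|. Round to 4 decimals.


KKT complementary slackness check:
lambda_1 * g_1 = 5.36 * -2.89 = -15.4904
lambda_2 * g_2 = 3.87 * -2.84 = -10.9908
lambda_3 * g_3 = 5.72 * -1.21 = -6.9212
Total violation = 15.4904 + 10.9908 + 6.9212 = 33.4024


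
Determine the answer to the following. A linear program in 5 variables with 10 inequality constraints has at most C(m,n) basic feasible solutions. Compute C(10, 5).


Each vertex corresponds to some choice of n active constraints out of m, so the number of vertices is at most C(m, n) = m! / (n!(m-n)!).
m = 10, n = 5
Numerator: 10 * 9 * 8 * 7 * 6
Denominator: 5! = 120
C(10, 5) = 252


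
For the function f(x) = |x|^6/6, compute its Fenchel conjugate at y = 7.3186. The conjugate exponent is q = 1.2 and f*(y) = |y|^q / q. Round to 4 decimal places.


The conjugate exponent q satisfies 1/p + 1/q = 1.
p = 6, so q = 6/(6 - 1) = 1.2
|y|^q = 7.3186^1.2 = 10.8972
f*(7.3186) = 10.8972 / 1.2 = 9.081


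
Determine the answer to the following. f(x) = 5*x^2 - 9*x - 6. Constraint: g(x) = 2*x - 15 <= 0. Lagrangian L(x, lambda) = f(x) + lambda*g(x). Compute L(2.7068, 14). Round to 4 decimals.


Step 1: Evaluate f(x).
f(2.7068) = 5*2.7068^2 - 9*2.7068 - 6 = 6.2726
Step 2: Evaluate g(x).
g(2.7068) = 2*2.7068 - 15 = -9.5864
Step 3: Compute Lagrangian.
L = 6.2726 + 14*-9.5864 = -127.937


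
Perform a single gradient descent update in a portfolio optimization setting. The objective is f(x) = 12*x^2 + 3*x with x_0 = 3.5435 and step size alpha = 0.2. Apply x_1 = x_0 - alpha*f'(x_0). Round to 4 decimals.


We compute the gradient at x_0 and apply the update.
f'(x) = 24*x + 3
f'(3.5435) = 24*3.5435 + 3 = 88.044
x_1 = 3.5435 - 0.2*88.044 = -14.0653


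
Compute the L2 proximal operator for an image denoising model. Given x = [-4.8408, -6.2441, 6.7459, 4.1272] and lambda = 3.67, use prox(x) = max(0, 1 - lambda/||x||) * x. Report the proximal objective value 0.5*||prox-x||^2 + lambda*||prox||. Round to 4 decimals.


Step 1: Compute ||x||.
||x|| = 11.1787
Step 2: Compute scaling factor.
scale = max(0, 1 - 3.67/11.1787) = 0.6717
Step 3: prox(x) = [-3.2515, -4.1941, 4.5312, 2.7722]
||prox(x)|| = 7.5087
Step 4: Proximal objective.
0.5*||prox-x||^2 = 6.7345
lambda*||prox|| = 27.5569
Total = 34.2913


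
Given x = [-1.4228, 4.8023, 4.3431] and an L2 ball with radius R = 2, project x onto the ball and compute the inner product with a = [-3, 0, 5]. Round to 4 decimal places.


Step 1: Compute ||x|| (intermediates to 6 decimals).
||x|| = sqrt((-1.4228)^2 + 4.8023^2 + 4.3431^2) = 6.629401
Step 2: Project.
Since ||x|| > R, scale = R/||x|| = 2/6.629401 = 0.301686, proj(x) = scale * x
proj(x) = [-0.429239, 1.448787, 1.310252]
Step 3: Dot product.
a^T * proj(x) = -3*(-0.429239) + 0*1.448787 + 5*1.310252 = 7.839


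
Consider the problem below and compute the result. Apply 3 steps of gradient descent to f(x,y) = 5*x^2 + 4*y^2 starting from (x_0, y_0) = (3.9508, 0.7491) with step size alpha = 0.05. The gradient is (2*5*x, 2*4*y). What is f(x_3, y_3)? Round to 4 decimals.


Gradient descent on f(x,y) = 5*x^2 + 4*y^2.
Starting point: (3.9508, 0.7491), alpha = 0.05
Step 1: grad_x = 2*5*3.9508 = 39.508, grad_y = 2*4*0.7491 = 5.9928
  x_1 = 3.9508 - 0.05*39.508 = 1.9754
  y_1 = 0.7491 - 0.05*5.9928 = 0.4495
Step 2: grad_x = 2*5*1.9754 = 19.754, grad_y = 2*4*0.4495 = 3.5957
  x_2 = 1.9754 - 0.05*19.754 = 0.9877
  y_2 = 0.4495 - 0.05*3.5957 = 0.2697
Step 3: grad_x = 2*5*0.9877 = 9.877, grad_y = 2*4*0.2697 = 2.1574
  x_3 = 0.9877 - 0.05*9.877 = 0.4939
  y_3 = 0.2697 - 0.05*2.1574 = 0.1618
f(0.4939, 0.1618) = 5*0.4939^2 + 4*0.1618^2 = 1.3242


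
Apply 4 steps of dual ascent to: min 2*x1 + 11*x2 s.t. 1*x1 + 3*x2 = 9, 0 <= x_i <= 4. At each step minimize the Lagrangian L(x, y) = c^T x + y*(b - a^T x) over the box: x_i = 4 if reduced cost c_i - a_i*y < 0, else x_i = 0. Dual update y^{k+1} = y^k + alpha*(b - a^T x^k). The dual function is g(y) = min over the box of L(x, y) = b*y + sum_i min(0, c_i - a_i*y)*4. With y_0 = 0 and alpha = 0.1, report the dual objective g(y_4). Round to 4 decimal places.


Dual ascent for LP: min 2*x1 + 11*x2, 1*x1 + 3*x2 = 9, 0 <= x_i <= 4
Step 1: y^k = 0.0, reduced costs: (2.0, 11.0)
  x^k = (0.0, 0.0), subgradient = b - a^T x = 9.0
  y^{k+1} = 0.0 + 0.1*9.0 = 0.9
Step 2: y^k = 0.9, reduced costs: (1.1, 8.3)
  x^k = (0.0, 0.0), subgradient = b - a^T x = 9.0
  y^{k+1} = 0.9 + 0.1*9.0 = 1.8
Step 3: y^k = 1.8, reduced costs: (0.2, 5.6)
  x^k = (0.0, 0.0), subgradient = b - a^T x = 9.0
  y^{k+1} = 1.8 + 0.1*9.0 = 2.7
Step 4: y^k = 2.7, reduced costs: (-0.7, 2.9)
  x^k = (4.0, 0.0), subgradient = b - a^T x = 5.0
  y^{k+1} = 2.7 + 0.1*5.0 = 3.2
Dual objective at y_4 = 3.2: reduced costs (-1.2, 1.4), box minimizer x = (4.0, 0.0)
g(y_4) = b*y + (c1 - a1*y)*x1 + (c2 - a2*y)*x2 = 9*3.2 + (-1.2)*4.0 + 1.4*0.0 = 28.8 - 4.8 + 0.0 = 24.0


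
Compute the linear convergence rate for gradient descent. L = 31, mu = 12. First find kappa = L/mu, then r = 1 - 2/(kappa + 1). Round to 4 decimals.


Step 1: Compute the condition number.
kappa = L/mu = 31/12 = 2.5833
Step 2: Compute the convergence rate.
r = 1 - 2/(kappa + 1) = 1 - 2*mu/(L + mu) = (L - mu)/(L + mu) = 19/43 = 0.4419


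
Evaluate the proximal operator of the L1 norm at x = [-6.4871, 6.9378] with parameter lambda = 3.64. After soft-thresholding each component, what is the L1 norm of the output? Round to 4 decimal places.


Soft-thresholding with lambda = 3.64:
prox(-6.4871) = sign(-6.4871)*max(|-6.4871| - 3.64, 0) = -2.8471
prox(6.9378) = sign(6.9378)*max(|6.9378| - 3.64, 0) = 3.2978
prox(x) = [-2.8471, 3.2978]
||prox(x)||_1 = 2.8471 + 3.2978 = 6.1449


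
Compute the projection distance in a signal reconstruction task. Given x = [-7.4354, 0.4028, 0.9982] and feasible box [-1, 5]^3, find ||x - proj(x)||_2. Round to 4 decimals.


Project each component onto [-1, 5].
clip(-7.4354) = -1.0, clip(0.4028) = 0.4028, clip(0.9982) = 0.9982
Projection = [-1.0, 0.4028, 0.9982]
Squared diffs: [41.4144, 0.0, 0.0]
Distance = sqrt(41.4144) = 6.4354


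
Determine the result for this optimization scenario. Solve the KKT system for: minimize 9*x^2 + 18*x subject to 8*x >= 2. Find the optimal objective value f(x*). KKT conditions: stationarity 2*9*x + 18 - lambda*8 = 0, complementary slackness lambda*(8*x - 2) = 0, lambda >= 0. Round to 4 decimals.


Step 1: Try lambda = 0 (constraint inactive).
x_unc = -18/(2*9) = -1.0
Check: 8*-1.0 = -8.0 < 2 -- violated!
Step 2: Constraint must be active: 8*x = 2
x* = 2/8 = 0.25
lambda = (2*9*0.25 + 18)/8 = 2.8125
Step 3: Compute optimal value.
f(x*) = 9*0.25^2 + 18*0.25 = 5.0625


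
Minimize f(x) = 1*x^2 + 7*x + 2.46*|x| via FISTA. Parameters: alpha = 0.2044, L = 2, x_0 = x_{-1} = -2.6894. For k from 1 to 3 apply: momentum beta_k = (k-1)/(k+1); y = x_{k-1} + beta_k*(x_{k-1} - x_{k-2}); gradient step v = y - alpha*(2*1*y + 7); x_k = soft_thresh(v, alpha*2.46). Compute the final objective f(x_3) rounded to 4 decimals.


FISTA on f(x) = 1*x^2 + 7*x + 2.46*|x|
L = 2, alpha = 0.2044
Iteration 1: beta = 0.0, y = -2.6894 + 0.0*(-2.6894 + 2.6894) = -2.6894
  grad(y) = 1.6212, v = y - alpha*grad = -3.0208
  prox(v) = soft_thresh(-3.0208, 0.5028) = -2.5179
Iteration 2: beta = 0.3333, y = -2.5179 + 0.3333*(-2.5179 + 2.6894) = -2.4608
  grad(y) = 2.0784, v = y - alpha*grad = -2.8856
  prox(v) = soft_thresh(-2.8856, 0.5028) = -2.3828
Iteration 3: beta = 0.5, y = -2.3828 + 0.5*(-2.3828 + 2.5179) = -2.3152
  grad(y) = 2.3695, v = y - alpha*grad = -2.7996
  prox(v) = soft_thresh(-2.7996, 0.5028) = -2.2967
f(x_3) = 1*(-2.2967)^2 + 7*(-2.2967) + 2.46*|-2.2967| = -5.1522


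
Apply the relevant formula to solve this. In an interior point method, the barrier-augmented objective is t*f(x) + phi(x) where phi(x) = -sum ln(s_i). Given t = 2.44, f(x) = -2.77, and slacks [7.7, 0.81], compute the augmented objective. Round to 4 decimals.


Step 1: Compute log-barrier.
ln values: [2.0412, -0.2107]
phi = -(2.0412 - 0.2107) = -1.8305
Step 2: Compute augmented objective.
t*f(x) = 2.44*-2.77 = -6.7588
Total = -6.7588 - 1.8305 = -8.5893


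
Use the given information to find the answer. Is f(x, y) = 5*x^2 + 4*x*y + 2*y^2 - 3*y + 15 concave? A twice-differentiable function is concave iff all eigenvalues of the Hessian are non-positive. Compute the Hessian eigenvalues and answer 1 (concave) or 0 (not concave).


The Hessian of f(x,y) = 5*x^2 + 4*x*y + 2*y^2 - 3*y + 15 is:
H = [[10, 4], [4, 4]]
Trace = 10 + 4 = 14
Determinant = 10*4 - (4)^2 = 24
Discriminant = (14)^2 - 4*24 = 100.0
Eigenvalues: lambda_1 = 2.0, lambda_2 = 12.0
The function is not concave.

0


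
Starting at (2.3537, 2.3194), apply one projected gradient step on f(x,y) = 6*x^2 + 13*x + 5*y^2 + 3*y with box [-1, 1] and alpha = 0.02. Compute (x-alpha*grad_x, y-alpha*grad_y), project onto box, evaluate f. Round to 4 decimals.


Step 1: Compute gradient at (2.3537, 2.3194).
grad_x = 2*6*2.3537 + 13 = 41.2444
grad_y = 2*5*2.3194 + 3 = 26.194
Step 2: Gradient step.
x_raw = 2.3537 - 0.02*41.2444 = 1.5288
y_raw = 2.3194 - 0.02*26.194 = 1.7955
Step 3: Project onto [-1, 1].
x_proj = clip(1.5288) = 1.0
y_proj = clip(1.7955) = 1.0
Step 4: Evaluate f.
f(1.0, 1.0) = 27.0


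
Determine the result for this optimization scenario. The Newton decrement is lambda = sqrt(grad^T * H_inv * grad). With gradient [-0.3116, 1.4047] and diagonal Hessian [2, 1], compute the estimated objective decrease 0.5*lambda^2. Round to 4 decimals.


Step 1: H is diagonal, so H^(-1) * g = [-0.1558, 1.4047].
Step 2: g^T H^(-1) g = sum_i g_i^2 / H_ii
  = (-0.3116)^2/2 + (1.4047)^2/1
  = 0.0485 + 1.9732 = 2.0217
Step 3: Objective decrease = 0.5 * g^T H^(-1) g = 1.0109
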